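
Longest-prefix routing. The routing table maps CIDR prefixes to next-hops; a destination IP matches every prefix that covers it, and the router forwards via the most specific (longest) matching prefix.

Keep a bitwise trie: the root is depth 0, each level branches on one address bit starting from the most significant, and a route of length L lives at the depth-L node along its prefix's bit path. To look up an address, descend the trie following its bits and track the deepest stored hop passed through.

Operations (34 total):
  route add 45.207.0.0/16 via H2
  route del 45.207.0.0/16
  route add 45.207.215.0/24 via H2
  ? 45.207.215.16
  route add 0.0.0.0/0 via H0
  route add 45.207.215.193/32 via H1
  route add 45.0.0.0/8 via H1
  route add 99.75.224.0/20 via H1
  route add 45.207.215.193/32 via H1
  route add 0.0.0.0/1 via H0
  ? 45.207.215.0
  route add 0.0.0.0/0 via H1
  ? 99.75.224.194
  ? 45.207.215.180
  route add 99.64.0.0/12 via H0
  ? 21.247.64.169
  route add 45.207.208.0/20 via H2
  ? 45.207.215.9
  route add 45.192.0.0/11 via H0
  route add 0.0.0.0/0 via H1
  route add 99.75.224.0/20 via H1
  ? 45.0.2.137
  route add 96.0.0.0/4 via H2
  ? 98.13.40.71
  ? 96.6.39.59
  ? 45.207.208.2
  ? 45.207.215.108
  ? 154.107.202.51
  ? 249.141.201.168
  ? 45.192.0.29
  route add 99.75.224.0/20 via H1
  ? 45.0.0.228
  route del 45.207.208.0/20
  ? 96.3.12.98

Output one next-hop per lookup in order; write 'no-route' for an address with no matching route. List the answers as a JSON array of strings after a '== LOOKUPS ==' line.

Trace:
  add 45.207.0.0/16 -> H2 at depth 16
  del 45.207.0.0/16 (clear depth 16)
  add 45.207.215.0/24 -> H2 at depth 24
  Q 45.207.215.16: descend 001011011100111111010111 ; hops seen [H2] ; pick H2
  add 0.0.0.0/0 -> H0 at depth 0
  add 45.207.215.193/32 -> H1 at depth 32
  add 45.0.0.0/8 -> H1 at depth 8
  add 99.75.224.0/20 -> H1 at depth 20
  add 45.207.215.193/32 -> H1 at depth 32
  add 0.0.0.0/1 -> H0 at depth 1
  Q 45.207.215.0: descend 001011011100111111010111 ; hops seen [H0,H0,H1,H2] ; pick H2
  add 0.0.0.0/0 -> H1 at depth 0
  Q 99.75.224.194: descend 01100011010010111110 ; hops seen [H1,H0,H1] ; pick H1
  Q 45.207.215.180: descend 0010110111001111110101111 ; hops seen [H1,H0,H1,H2] ; pick H2
  add 99.64.0.0/12 -> H0 at depth 12
  Q 21.247.64.169: descend 00 ; hops seen [H1,H0] ; pick H0
  add 45.207.208.0/20 -> H2 at depth 20
  Q 45.207.215.9: descend 001011011100111111010111 ; hops seen [H1,H0,H1,H2,H2] ; pick H2
  add 45.192.0.0/11 -> H0 at depth 11
  add 0.0.0.0/0 -> H1 at depth 0
  add 99.75.224.0/20 -> H1 at depth 20
  Q 45.0.2.137: descend 00101101 ; hops seen [H1,H0,H1] ; pick H1
  add 96.0.0.0/4 -> H2 at depth 4
  Q 98.13.40.71: descend 0110001 ; hops seen [H1,H0,H2] ; pick H2
  Q 96.6.39.59: descend 011000 ; hops seen [H1,H0,H2] ; pick H2
  Q 45.207.208.2: descend 001011011100111111010 ; hops seen [H1,H0,H1,H0,H2] ; pick H2
  Q 45.207.215.108: descend 001011011100111111010111 ; hops seen [H1,H0,H1,H0,H2,H2] ; pick H2
  Q 154.107.202.51: descend ε ; hops seen [H1] ; pick H1
  Q 249.141.201.168: descend ε ; hops seen [H1] ; pick H1
  Q 45.192.0.29: descend 001011011100 ; hops seen [H1,H0,H1,H0] ; pick H0
  add 99.75.224.0/20 -> H1 at depth 20
  Q 45.0.0.228: descend 00101101 ; hops seen [H1,H0,H1] ; pick H1
  del 45.207.208.0/20 (clear depth 20)
  Q 96.3.12.98: descend 011000 ; hops seen [H1,H0,H2] ; pick H2

== LOOKUPS ==
["H2","H2","H1","H2","H0","H2","H1","H2","H2","H2","H2","H1","H1","H0","H1","H2"]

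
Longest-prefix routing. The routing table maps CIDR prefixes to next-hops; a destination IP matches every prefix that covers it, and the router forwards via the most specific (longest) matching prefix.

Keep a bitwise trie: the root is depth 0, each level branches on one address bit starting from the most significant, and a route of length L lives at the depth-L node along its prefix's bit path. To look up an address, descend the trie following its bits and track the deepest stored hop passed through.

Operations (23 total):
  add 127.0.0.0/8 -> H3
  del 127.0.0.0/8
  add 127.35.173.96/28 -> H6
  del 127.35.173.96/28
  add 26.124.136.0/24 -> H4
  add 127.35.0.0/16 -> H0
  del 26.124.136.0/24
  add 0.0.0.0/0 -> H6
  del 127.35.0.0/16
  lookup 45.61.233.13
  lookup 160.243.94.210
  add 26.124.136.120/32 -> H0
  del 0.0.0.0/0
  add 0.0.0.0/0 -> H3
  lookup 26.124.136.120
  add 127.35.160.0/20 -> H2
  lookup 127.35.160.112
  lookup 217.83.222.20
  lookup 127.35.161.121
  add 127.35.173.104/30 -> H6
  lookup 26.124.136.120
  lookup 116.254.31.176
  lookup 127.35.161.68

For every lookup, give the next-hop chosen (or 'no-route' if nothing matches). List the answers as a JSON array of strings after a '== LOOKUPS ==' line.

Process each operation:
  + 127.0.0.0/8 (H3) depth=8
  del 127.0.0.0/8 (clear depth 8)
  + 127.35.173.96/28 (H6) depth=28
  del 127.35.173.96/28 (clear depth 28)
  + 26.124.136.0/24 (H4) depth=24
  + 127.35.0.0/16 (H0) depth=16
  del 26.124.136.0/24 (clear depth 24)
  + 0.0.0.0/0 (H6) depth=0
  del 127.35.0.0/16 (clear depth 16)
  Q 45.61.233.13: descend 00 ; hops seen [H6] ; pick H6
  Q 160.243.94.210: descend ε ; hops seen [H6] ; pick H6
  + 26.124.136.120/32 (H0) depth=32
  del 0.0.0.0/0 (clear depth 0)
  + 0.0.0.0/0 (H3) depth=0
  Q 26.124.136.120: descend 00011010011111001000100001111000 ; hops seen [H3,H0] ; pick H0
  + 127.35.160.0/20 (H2) depth=20
  Q 127.35.160.112: descend 01111111001000111010 ; hops seen [H3,H2] ; pick H2
  Q 217.83.222.20: descend ε ; hops seen [H3] ; pick H3
  Q 127.35.161.121: descend 01111111001000111010 ; hops seen [H3,H2] ; pick H2
  + 127.35.173.104/30 (H6) depth=30
  Q 26.124.136.120: descend 00011010011111001000100001111000 ; hops seen [H3,H0] ; pick H0
  Q 116.254.31.176: descend 0111 ; hops seen [H3] ; pick H3
  Q 127.35.161.68: descend 01111111001000111010 ; hops seen [H3,H2] ; pick H2

== LOOKUPS ==
["H6","H6","H0","H2","H3","H2","H0","H3","H2"]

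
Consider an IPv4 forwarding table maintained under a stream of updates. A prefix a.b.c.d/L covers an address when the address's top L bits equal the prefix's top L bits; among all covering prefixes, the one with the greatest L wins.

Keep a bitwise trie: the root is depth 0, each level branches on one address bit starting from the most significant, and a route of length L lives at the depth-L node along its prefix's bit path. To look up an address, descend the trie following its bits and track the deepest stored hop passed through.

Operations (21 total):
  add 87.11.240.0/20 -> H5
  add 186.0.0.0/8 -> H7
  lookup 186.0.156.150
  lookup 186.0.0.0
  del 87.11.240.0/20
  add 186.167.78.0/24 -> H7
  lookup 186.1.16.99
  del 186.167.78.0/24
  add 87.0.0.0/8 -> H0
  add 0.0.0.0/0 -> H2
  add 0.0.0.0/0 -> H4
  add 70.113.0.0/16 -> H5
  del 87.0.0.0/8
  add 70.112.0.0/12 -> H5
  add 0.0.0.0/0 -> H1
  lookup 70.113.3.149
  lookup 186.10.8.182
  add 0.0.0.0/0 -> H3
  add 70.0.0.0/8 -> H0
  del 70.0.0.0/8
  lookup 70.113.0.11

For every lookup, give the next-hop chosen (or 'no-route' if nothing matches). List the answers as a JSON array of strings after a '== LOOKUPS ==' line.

Apply in order:
  + 87.11.240.0/20 (H5) depth=20
  + 186.0.0.0/8 (H7) depth=8
  lookup 186.0.156.150: bits 10111010 walk d0:-→d1:-→d2:-→d3:-→d4:-→d5:-→d6:-→d7:-→d8:H7 -> H7
  lookup 186.0.0.0: bits 10111010 walk d0:-→d1:-→d2:-→d3:-→d4:-→d5:-→d6:-→d7:-→d8:H7 -> H7
  - 87.11.240.0/20 clear@20
  + 186.167.78.0/24 (H7) depth=24
  lookup 186.1.16.99: bits 10111010 walk d0:-→d1:-→d2:-→d3:-→d4:-→d5:-→d6:-→d7:-→d8:H7 -> H7
  - 186.167.78.0/24 clear@24
  + 87.0.0.0/8 (H0) depth=8
  + 0.0.0.0/0 (H2) depth=0
  + 0.0.0.0/0 (H4) depth=0
  + 70.113.0.0/16 (H5) depth=16
  - 87.0.0.0/8 clear@8
  + 70.112.0.0/12 (H5) depth=12
  + 0.0.0.0/0 (H1) depth=0
  lookup 70.113.3.149: bits 0100011001110001 walk d0:H1→d1:-→d2:-→d3:-→d4:-→d5:-→d6:-→d7:-→d8:-→d9:-→d10:-→d11:-→d12:H5→d13:-→d14:-→d15:-→d16:H5 -> H5
  lookup 186.10.8.182: bits 10111010 walk d0:H1→d1:-→d2:-→d3:-→d4:-→d5:-→d6:-→d7:-→d8:H7 -> H7
  + 0.0.0.0/0 (H3) depth=0
  + 70.0.0.0/8 (H0) depth=8
  - 70.0.0.0/8 clear@8
  lookup 70.113.0.11: bits 0100011001110001 walk d0:H3→d1:-→d2:-→d3:-→d4:-→d5:-→d6:-→d7:-→d8:-→d9:-→d10:-→d11:-→d12:H5→d13:-→d14:-→d15:-→d16:H5 -> H5

== LOOKUPS ==
["H7","H7","H7","H5","H7","H5"]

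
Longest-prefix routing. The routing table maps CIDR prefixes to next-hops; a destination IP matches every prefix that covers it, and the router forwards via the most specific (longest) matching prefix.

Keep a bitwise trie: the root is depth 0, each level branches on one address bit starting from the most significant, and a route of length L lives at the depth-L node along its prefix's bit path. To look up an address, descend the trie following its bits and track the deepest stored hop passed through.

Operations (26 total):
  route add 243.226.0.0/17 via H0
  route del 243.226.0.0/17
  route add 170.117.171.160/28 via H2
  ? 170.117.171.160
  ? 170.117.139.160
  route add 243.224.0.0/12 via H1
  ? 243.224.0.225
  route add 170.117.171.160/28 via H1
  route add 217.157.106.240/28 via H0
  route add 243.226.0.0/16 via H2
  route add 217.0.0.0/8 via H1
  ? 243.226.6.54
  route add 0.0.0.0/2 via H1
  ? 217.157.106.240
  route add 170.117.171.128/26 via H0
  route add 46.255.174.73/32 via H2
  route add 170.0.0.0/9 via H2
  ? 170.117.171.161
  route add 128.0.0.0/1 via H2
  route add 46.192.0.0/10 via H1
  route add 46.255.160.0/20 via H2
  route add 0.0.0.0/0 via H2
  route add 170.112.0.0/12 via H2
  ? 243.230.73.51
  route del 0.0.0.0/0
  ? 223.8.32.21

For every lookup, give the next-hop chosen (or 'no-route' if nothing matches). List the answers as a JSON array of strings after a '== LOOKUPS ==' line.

Process each operation:
  add 243.226.0.0/17 -> H0 at depth 17
  - 243.226.0.0/17 clear@17
  add 170.117.171.160/28 -> H2 at depth 28
  ? 170.117.171.160  path d0:-→d1:-→d2:-→d3:-→d4:-→d5:-→d6:-→d7:-→d8:-→d9:-→d10:-→d11:-→d12:-→d13:-→d14:-→d15:-→d16:-→d17:-→d18:-→d19:-→d20:-→d21:-→d22:-→d23:-→d24:-→d25:-→d26:-→d27:-→d28:H2  best=H2
  ? 170.117.139.160  path d0:-→d1:-→d2:-→d3:-→d4:-→d5:-→d6:-→d7:-→d8:-→d9:-→d10:-→d11:-→d12:-→d13:-→d14:-→d15:-→d16:-→d17:-→d18:-  best=no-route
  add 243.224.0.0/12 -> H1 at depth 12
  ? 243.224.0.225  path d0:-→d1:-→d2:-→d3:-→d4:-→d5:-→d6:-→d7:-→d8:-→d9:-→d10:-→d11:-→d12:H1→d13:-→d14:-  best=H1
  add 170.117.171.160/28 -> H1 at depth 28
  add 217.157.106.240/28 -> H0 at depth 28
  add 243.226.0.0/16 -> H2 at depth 16
  add 217.0.0.0/8 -> H1 at depth 8
  ? 243.226.6.54  path d0:-→d1:-→d2:-→d3:-→d4:-→d5:-→d6:-→d7:-→d8:-→d9:-→d10:-→d11:-→d12:H1→d13:-→d14:-→d15:-→d16:H2→d17:-  best=H2
  add 0.0.0.0/2 -> H1 at depth 2
  ? 217.157.106.240  path d0:-→d1:-→d2:-→d3:-→d4:-→d5:-→d6:-→d7:-→d8:H1→d9:-→d10:-→d11:-→d12:-→d13:-→d14:-→d15:-→d16:-→d17:-→d18:-→d19:-→d20:-→d21:-→d22:-→d23:-→d24:-→d25:-→d26:-→d27:-→d28:H0  best=H0
  add 170.117.171.128/26 -> H0 at depth 26
  add 46.255.174.73/32 -> H2 at depth 32
  add 170.0.0.0/9 -> H2 at depth 9
  ? 170.117.171.161  path d0:-→d1:-→d2:-→d3:-→d4:-→d5:-→d6:-→d7:-→d8:-→d9:H2→d10:-→d11:-→d12:-→d13:-→d14:-→d15:-→d16:-→d17:-→d18:-→d19:-→d20:-→d21:-→d22:-→d23:-→d24:-→d25:-→d26:H0→d27:-→d28:H1  best=H1
  add 128.0.0.0/1 -> H2 at depth 1
  add 46.192.0.0/10 -> H1 at depth 10
  add 46.255.160.0/20 -> H2 at depth 20
  add 0.0.0.0/0 -> H2 at depth 0
  add 170.112.0.0/12 -> H2 at depth 12
  ? 243.230.73.51  path d0:H2→d1:H2→d2:-→d3:-→d4:-→d5:-→d6:-→d7:-→d8:-→d9:-→d10:-→d11:-→d12:H1→d13:-  best=H1
  - 0.0.0.0/0 clear@0
  ? 223.8.32.21  path d0:-→d1:H2→d2:-→d3:-→d4:-→d5:-  best=H2

== LOOKUPS ==
["H2","no-route","H1","H2","H0","H1","H1","H2"]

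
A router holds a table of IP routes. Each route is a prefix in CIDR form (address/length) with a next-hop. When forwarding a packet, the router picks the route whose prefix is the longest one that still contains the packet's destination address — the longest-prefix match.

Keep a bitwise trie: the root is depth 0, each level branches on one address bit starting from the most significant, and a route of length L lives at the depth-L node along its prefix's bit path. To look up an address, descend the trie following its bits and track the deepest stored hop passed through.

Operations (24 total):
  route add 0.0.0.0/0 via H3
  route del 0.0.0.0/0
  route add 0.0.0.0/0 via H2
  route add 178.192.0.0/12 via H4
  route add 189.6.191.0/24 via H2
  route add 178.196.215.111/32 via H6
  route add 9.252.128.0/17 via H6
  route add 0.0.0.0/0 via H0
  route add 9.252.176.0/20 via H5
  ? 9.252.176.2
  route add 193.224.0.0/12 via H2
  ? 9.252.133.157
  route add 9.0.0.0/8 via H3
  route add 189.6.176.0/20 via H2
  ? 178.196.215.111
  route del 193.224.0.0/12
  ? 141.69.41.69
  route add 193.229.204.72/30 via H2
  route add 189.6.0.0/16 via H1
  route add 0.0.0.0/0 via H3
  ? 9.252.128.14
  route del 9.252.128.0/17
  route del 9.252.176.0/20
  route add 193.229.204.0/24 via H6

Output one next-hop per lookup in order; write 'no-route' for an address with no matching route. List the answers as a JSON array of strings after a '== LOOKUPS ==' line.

Apply in order:
  add 0.0.0.0/0 -> H3 at depth 0
  del 0.0.0.0/0 (clear depth 0)
  add 0.0.0.0/0 -> H2 at depth 0
  add 178.192.0.0/12 -> H4 at depth 12
  add 189.6.191.0/24 -> H2 at depth 24
  add 178.196.215.111/32 -> H6 at depth 32
  add 9.252.128.0/17 -> H6 at depth 17
  add 0.0.0.0/0 -> H0 at depth 0
  add 9.252.176.0/20 -> H5 at depth 20
  Q 9.252.176.2: descend 00001001111111001011 ; hops seen [H0,H6,H5] ; pick H5
  add 193.224.0.0/12 -> H2 at depth 12
  Q 9.252.133.157: descend 000010011111110010 ; hops seen [H0,H6] ; pick H6
  add 9.0.0.0/8 -> H3 at depth 8
  add 189.6.176.0/20 -> H2 at depth 20
  Q 178.196.215.111: descend 10110010110001001101011101101111 ; hops seen [H0,H4,H6] ; pick H6
  del 193.224.0.0/12 (clear depth 12)
  Q 141.69.41.69: descend 10 ; hops seen [H0] ; pick H0
  add 193.229.204.72/30 -> H2 at depth 30
  add 189.6.0.0/16 -> H1 at depth 16
  add 0.0.0.0/0 -> H3 at depth 0
  Q 9.252.128.14: descend 000010011111110010 ; hops seen [H3,H3,H6] ; pick H6
  del 9.252.128.0/17 (clear depth 17)
  del 9.252.176.0/20 (clear depth 20)
  add 193.229.204.0/24 -> H6 at depth 24

== LOOKUPS ==
["H5","H6","H6","H0","H6"]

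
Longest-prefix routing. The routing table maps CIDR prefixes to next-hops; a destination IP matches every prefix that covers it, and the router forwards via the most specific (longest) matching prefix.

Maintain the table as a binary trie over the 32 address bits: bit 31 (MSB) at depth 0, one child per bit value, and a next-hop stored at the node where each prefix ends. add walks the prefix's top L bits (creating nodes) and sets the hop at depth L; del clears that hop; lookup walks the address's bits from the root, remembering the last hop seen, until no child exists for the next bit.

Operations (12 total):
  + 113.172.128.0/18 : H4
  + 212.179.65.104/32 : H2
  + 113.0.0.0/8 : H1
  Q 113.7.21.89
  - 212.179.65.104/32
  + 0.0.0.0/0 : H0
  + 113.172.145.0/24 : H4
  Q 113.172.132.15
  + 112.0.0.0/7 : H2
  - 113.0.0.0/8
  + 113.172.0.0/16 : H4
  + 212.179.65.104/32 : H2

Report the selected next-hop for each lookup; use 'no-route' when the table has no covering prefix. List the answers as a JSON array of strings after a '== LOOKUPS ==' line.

Trace:
  + 113.172.128.0/18 (H4) depth=18
  + 212.179.65.104/32 (H2) depth=32
  + 113.0.0.0/8 (H1) depth=8
  lookup 113.7.21.89: bits 01110001 walk d0:-→d1:-→d2:-→d3:-→d4:-→d5:-→d6:-→d7:-→d8:H1 -> H1
  - 212.179.65.104/32 clear@32
  + 0.0.0.0/0 (H0) depth=0
  + 113.172.145.0/24 (H4) depth=24
  lookup 113.172.132.15: bits 0111000110101100100 walk d0:H0→d1:-→d2:-→d3:-→d4:-→d5:-→d6:-→d7:-→d8:H1→d9:-→d10:-→d11:-→d12:-→d13:-→d14:-→d15:-→d16:-→d17:-→d18:H4→d19:- -> H4
  + 112.0.0.0/7 (H2) depth=7
  - 113.0.0.0/8 clear@8
  + 113.172.0.0/16 (H4) depth=16
  + 212.179.65.104/32 (H2) depth=32

== LOOKUPS ==
["H1","H4"]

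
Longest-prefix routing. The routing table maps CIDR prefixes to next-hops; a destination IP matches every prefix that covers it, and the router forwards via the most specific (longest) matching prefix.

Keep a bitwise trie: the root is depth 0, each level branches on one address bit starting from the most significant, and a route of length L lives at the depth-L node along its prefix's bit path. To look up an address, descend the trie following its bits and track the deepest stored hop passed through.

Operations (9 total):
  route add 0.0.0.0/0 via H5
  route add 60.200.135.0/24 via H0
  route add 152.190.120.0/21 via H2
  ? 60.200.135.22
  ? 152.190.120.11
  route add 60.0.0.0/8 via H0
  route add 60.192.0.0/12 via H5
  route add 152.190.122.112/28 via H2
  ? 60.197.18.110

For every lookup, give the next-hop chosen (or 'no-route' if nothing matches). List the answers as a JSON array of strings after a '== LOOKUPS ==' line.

Process each operation:
  + 0.0.0.0/0 (H5) depth=0
  + 60.200.135.0/24 (H0) depth=24
  + 152.190.120.0/21 (H2) depth=21
  lookup 60.200.135.22: bits 001111001100100010000111 walk d0:H5→d1:-→d2:-→d3:-→d4:-→d5:-→d6:-→d7:-→d8:-→d9:-→d10:-→d11:-→d12:-→d13:-→d14:-→d15:-→d16:-→d17:-→d18:-→d19:-→d20:-→d21:-→d22:-→d23:-→d24:H0 -> H0
  lookup 152.190.120.11: bits 100110001011111001111 walk d0:H5→d1:-→d2:-→d3:-→d4:-→d5:-→d6:-→d7:-→d8:-→d9:-→d10:-→d11:-→d12:-→d13:-→d14:-→d15:-→d16:-→d17:-→d18:-→d19:-→d20:-→d21:H2 -> H2
  + 60.0.0.0/8 (H0) depth=8
  + 60.192.0.0/12 (H5) depth=12
  + 152.190.122.112/28 (H2) depth=28
  lookup 60.197.18.110: bits 001111001100 walk d0:H5→d1:-→d2:-→d3:-→d4:-→d5:-→d6:-→d7:-→d8:H0→d9:-→d10:-→d11:-→d12:H5 -> H5

== LOOKUPS ==
["H0","H2","H5"]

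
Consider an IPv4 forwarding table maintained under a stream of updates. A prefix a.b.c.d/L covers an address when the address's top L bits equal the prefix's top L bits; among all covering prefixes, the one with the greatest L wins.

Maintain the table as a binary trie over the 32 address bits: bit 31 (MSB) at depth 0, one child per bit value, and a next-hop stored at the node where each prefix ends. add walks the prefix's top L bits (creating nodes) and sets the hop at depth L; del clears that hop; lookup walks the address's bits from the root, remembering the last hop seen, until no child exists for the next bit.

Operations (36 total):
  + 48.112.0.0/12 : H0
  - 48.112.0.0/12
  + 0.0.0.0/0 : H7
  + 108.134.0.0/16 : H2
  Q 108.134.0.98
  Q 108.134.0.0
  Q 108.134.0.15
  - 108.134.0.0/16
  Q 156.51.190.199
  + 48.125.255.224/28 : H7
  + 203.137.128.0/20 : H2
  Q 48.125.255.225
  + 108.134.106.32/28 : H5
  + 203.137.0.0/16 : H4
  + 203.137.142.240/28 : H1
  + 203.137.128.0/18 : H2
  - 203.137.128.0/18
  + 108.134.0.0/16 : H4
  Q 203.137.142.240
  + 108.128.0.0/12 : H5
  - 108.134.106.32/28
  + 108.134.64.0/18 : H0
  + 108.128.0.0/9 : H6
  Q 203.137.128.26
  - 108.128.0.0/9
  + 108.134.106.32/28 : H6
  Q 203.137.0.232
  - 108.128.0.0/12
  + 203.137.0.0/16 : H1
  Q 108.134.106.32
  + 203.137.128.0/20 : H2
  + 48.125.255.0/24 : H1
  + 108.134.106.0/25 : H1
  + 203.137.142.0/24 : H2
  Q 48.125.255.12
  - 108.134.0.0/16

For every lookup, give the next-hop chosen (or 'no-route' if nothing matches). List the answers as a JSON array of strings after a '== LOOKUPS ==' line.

Apply in order:
  add 48.112.0.0/12 -> H0 at depth 12
  del 48.112.0.0/12 (clear depth 12)
  add 0.0.0.0/0 -> H7 at depth 0
  add 108.134.0.0/16 -> H2 at depth 16
  lookup 108.134.0.98: bits 0110110010000110 walk d0:H7→d1:-→d2:-→d3:-→d4:-→d5:-→d6:-→d7:-→d8:-→d9:-→d10:-→d11:-→d12:-→d13:-→d14:-→d15:-→d16:H2 -> H2
  lookup 108.134.0.0: bits 0110110010000110 walk d0:H7→d1:-→d2:-→d3:-→d4:-→d5:-→d6:-→d7:-→d8:-→d9:-→d10:-→d11:-→d12:-→d13:-→d14:-→d15:-→d16:H2 -> H2
  lookup 108.134.0.15: bits 0110110010000110 walk d0:H7→d1:-→d2:-→d3:-→d4:-→d5:-→d6:-→d7:-→d8:-→d9:-→d10:-→d11:-→d12:-→d13:-→d14:-→d15:-→d16:H2 -> H2
  del 108.134.0.0/16 (clear depth 16)
  lookup 156.51.190.199: bits ε walk d0:H7 -> H7
  add 48.125.255.224/28 -> H7 at depth 28
  add 203.137.128.0/20 -> H2 at depth 20
  lookup 48.125.255.225: bits 0011000001111101111111111110 walk d0:H7→d1:-→d2:-→d3:-→d4:-→d5:-→d6:-→d7:-→d8:-→d9:-→d10:-→d11:-→d12:-→d13:-→d14:-→d15:-→d16:-→d17:-→d18:-→d19:-→d20:-→d21:-→d22:-→d23:-→d24:-→d25:-→d26:-→d27:-→d28:H7 -> H7
  add 108.134.106.32/28 -> H5 at depth 28
  add 203.137.0.0/16 -> H4 at depth 16
  add 203.137.142.240/28 -> H1 at depth 28
  add 203.137.128.0/18 -> H2 at depth 18
  del 203.137.128.0/18 (clear depth 18)
  add 108.134.0.0/16 -> H4 at depth 16
  lookup 203.137.142.240: bits 1100101110001001100011101111 walk d0:H7→d1:-→d2:-→d3:-→d4:-→d5:-→d6:-→d7:-→d8:-→d9:-→d10:-→d11:-→d12:-→d13:-→d14:-→d15:-→d16:H4→d17:-→d18:-→d19:-→d20:H2→d21:-→d22:-→d23:-→d24:-→d25:-→d26:-→d27:-→d28:H1 -> H1
  add 108.128.0.0/12 -> H5 at depth 12
  del 108.134.106.32/28 (clear depth 28)
  add 108.134.64.0/18 -> H0 at depth 18
  add 108.128.0.0/9 -> H6 at depth 9
  lookup 203.137.128.26: bits 11001011100010011000 walk d0:H7→d1:-→d2:-→d3:-→d4:-→d5:-→d6:-→d7:-→d8:-→d9:-→d10:-→d11:-→d12:-→d13:-→d14:-→d15:-→d16:H4→d17:-→d18:-→d19:-→d20:H2 -> H2
  del 108.128.0.0/9 (clear depth 9)
  add 108.134.106.32/28 -> H6 at depth 28
  lookup 203.137.0.232: bits 1100101110001001 walk d0:H7→d1:-→d2:-→d3:-→d4:-→d5:-→d6:-→d7:-→d8:-→d9:-→d10:-→d11:-→d12:-→d13:-→d14:-→d15:-→d16:H4 -> H4
  del 108.128.0.0/12 (clear depth 12)
  add 203.137.0.0/16 -> H1 at depth 16
  lookup 108.134.106.32: bits 0110110010000110011010100010 walk d0:H7→d1:-→d2:-→d3:-→d4:-→d5:-→d6:-→d7:-→d8:-→d9:-→d10:-→d11:-→d12:-→d13:-→d14:-→d15:-→d16:H4→d17:-→d18:H0→d19:-→d20:-→d21:-→d22:-→d23:-→d24:-→d25:-→d26:-→d27:-→d28:H6 -> H6
  add 203.137.128.0/20 -> H2 at depth 20
  add 48.125.255.0/24 -> H1 at depth 24
  add 108.134.106.0/25 -> H1 at depth 25
  add 203.137.142.0/24 -> H2 at depth 24
  lookup 48.125.255.12: bits 001100000111110111111111 walk d0:H7→d1:-→d2:-→d3:-→d4:-→d5:-→d6:-→d7:-→d8:-→d9:-→d10:-→d11:-→d12:-→d13:-→d14:-→d15:-→d16:-→d17:-→d18:-→d19:-→d20:-→d21:-→d22:-→d23:-→d24:H1 -> H1
  del 108.134.0.0/16 (clear depth 16)

== LOOKUPS ==
["H2","H2","H2","H7","H7","H1","H2","H4","H6","H1"]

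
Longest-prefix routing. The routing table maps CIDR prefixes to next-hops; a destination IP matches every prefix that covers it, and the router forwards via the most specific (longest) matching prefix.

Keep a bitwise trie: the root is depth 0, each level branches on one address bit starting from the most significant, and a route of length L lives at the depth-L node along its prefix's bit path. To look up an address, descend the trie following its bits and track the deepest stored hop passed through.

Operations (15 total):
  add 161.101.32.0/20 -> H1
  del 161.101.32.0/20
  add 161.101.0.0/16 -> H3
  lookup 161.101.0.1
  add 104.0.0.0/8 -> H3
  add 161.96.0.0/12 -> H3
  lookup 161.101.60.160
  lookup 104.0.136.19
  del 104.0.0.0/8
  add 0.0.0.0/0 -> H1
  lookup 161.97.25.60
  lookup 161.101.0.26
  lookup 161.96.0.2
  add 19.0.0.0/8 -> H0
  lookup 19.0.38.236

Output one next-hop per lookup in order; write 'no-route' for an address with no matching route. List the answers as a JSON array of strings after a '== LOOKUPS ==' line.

Process each operation:
  + 161.101.32.0/20 (H1) depth=20
  - 161.101.32.0/20 clear@20
  + 161.101.0.0/16 (H3) depth=16
  lookup 161.101.0.1: bits 101000010110010100 walk d0:-→d1:-→d2:-→d3:-→d4:-→d5:-→d6:-→d7:-→d8:-→d9:-→d10:-→d11:-→d12:-→d13:-→d14:-→d15:-→d16:H3→d17:-→d18:- -> H3
  + 104.0.0.0/8 (H3) depth=8
  + 161.96.0.0/12 (H3) depth=12
  lookup 161.101.60.160: bits 1010000101100101001 walk d0:-→d1:-→d2:-→d3:-→d4:-→d5:-→d6:-→d7:-→d8:-→d9:-→d10:-→d11:-→d12:H3→d13:-→d14:-→d15:-→d16:H3→d17:-→d18:-→d19:- -> H3
  lookup 104.0.136.19: bits 01101000 walk d0:-→d1:-→d2:-→d3:-→d4:-→d5:-→d6:-→d7:-→d8:H3 -> H3
  - 104.0.0.0/8 clear@8
  + 0.0.0.0/0 (H1) depth=0
  lookup 161.97.25.60: bits 1010000101100 walk d0:H1→d1:-→d2:-→d3:-→d4:-→d5:-→d6:-→d7:-→d8:-→d9:-→d10:-→d11:-→d12:H3→d13:- -> H3
  lookup 161.101.0.26: bits 101000010110010100 walk d0:H1→d1:-→d2:-→d3:-→d4:-→d5:-→d6:-→d7:-→d8:-→d9:-→d10:-→d11:-→d12:H3→d13:-→d14:-→d15:-→d16:H3→d17:-→d18:- -> H3
  lookup 161.96.0.2: bits 1010000101100 walk d0:H1→d1:-→d2:-→d3:-→d4:-→d5:-→d6:-→d7:-→d8:-→d9:-→d10:-→d11:-→d12:H3→d13:- -> H3
  + 19.0.0.0/8 (H0) depth=8
  lookup 19.0.38.236: bits 00010011 walk d0:H1→d1:-→d2:-→d3:-→d4:-→d5:-→d6:-→d7:-→d8:H0 -> H0

== LOOKUPS ==
["H3","H3","H3","H3","H3","H3","H0"]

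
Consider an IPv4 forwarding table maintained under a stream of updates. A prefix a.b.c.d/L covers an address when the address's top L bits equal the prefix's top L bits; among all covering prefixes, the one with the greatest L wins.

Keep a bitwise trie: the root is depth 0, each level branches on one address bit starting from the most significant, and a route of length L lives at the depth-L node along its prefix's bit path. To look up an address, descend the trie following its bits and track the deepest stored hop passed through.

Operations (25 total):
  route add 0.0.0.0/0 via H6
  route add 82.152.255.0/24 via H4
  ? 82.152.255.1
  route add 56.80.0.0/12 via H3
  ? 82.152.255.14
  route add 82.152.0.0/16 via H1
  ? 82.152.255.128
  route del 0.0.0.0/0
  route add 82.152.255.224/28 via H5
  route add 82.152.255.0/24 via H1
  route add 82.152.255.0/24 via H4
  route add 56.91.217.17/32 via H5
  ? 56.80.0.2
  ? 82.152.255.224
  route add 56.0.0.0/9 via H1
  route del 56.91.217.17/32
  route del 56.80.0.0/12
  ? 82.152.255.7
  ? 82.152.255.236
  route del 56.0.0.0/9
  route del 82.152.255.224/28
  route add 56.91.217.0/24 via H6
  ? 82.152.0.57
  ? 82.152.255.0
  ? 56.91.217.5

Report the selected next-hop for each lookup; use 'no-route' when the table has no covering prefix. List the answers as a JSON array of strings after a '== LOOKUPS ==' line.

Process each operation:
  + 0.0.0.0/0 (H6) depth=0
  + 82.152.255.0/24 (H4) depth=24
  ? 82.152.255.1  path d0:H6→d1:-→d2:-→d3:-→d4:-→d5:-→d6:-→d7:-→d8:-→d9:-→d10:-→d11:-→d12:-→d13:-→d14:-→d15:-→d16:-→d17:-→d18:-→d19:-→d20:-→d21:-→d22:-→d23:-→d24:H4  best=H4
  + 56.80.0.0/12 (H3) depth=12
  ? 82.152.255.14  path d0:H6→d1:-→d2:-→d3:-→d4:-→d5:-→d6:-→d7:-→d8:-→d9:-→d10:-→d11:-→d12:-→d13:-→d14:-→d15:-→d16:-→d17:-→d18:-→d19:-→d20:-→d21:-→d22:-→d23:-→d24:H4  best=H4
  + 82.152.0.0/16 (H1) depth=16
  ? 82.152.255.128  path d0:H6→d1:-→d2:-→d3:-→d4:-→d5:-→d6:-→d7:-→d8:-→d9:-→d10:-→d11:-→d12:-→d13:-→d14:-→d15:-→d16:H1→d17:-→d18:-→d19:-→d20:-→d21:-→d22:-→d23:-→d24:H4  best=H4
  del 0.0.0.0/0 (clear depth 0)
  + 82.152.255.224/28 (H5) depth=28
  + 82.152.255.0/24 (H1) depth=24
  + 82.152.255.0/24 (H4) depth=24
  + 56.91.217.17/32 (H5) depth=32
  ? 56.80.0.2  path d0:-→d1:-→d2:-→d3:-→d4:-→d5:-→d6:-→d7:-→d8:-→d9:-→d10:-→d11:-→d12:H3  best=H3
  ? 82.152.255.224  path d0:-→d1:-→d2:-→d3:-→d4:-→d5:-→d6:-→d7:-→d8:-→d9:-→d10:-→d11:-→d12:-→d13:-→d14:-→d15:-→d16:H1→d17:-→d18:-→d19:-→d20:-→d21:-→d22:-→d23:-→d24:H4→d25:-→d26:-→d27:-→d28:H5  best=H5
  + 56.0.0.0/9 (H1) depth=9
  del 56.91.217.17/32 (clear depth 32)
  del 56.80.0.0/12 (clear depth 12)
  ? 82.152.255.7  path d0:-→d1:-→d2:-→d3:-→d4:-→d5:-→d6:-→d7:-→d8:-→d9:-→d10:-→d11:-→d12:-→d13:-→d14:-→d15:-→d16:H1→d17:-→d18:-→d19:-→d20:-→d21:-→d22:-→d23:-→d24:H4  best=H4
  ? 82.152.255.236  path d0:-→d1:-→d2:-→d3:-→d4:-→d5:-→d6:-→d7:-→d8:-→d9:-→d10:-→d11:-→d12:-→d13:-→d14:-→d15:-→d16:H1→d17:-→d18:-→d19:-→d20:-→d21:-→d22:-→d23:-→d24:H4→d25:-→d26:-→d27:-→d28:H5  best=H5
  del 56.0.0.0/9 (clear depth 9)
  del 82.152.255.224/28 (clear depth 28)
  + 56.91.217.0/24 (H6) depth=24
  ? 82.152.0.57  path d0:-→d1:-→d2:-→d3:-→d4:-→d5:-→d6:-→d7:-→d8:-→d9:-→d10:-→d11:-→d12:-→d13:-→d14:-→d15:-→d16:H1  best=H1
  ? 82.152.255.0  path d0:-→d1:-→d2:-→d3:-→d4:-→d5:-→d6:-→d7:-→d8:-→d9:-→d10:-→d11:-→d12:-→d13:-→d14:-→d15:-→d16:H1→d17:-→d18:-→d19:-→d20:-→d21:-→d22:-→d23:-→d24:H4  best=H4
  ? 56.91.217.5  path d0:-→d1:-→d2:-→d3:-→d4:-→d5:-→d6:-→d7:-→d8:-→d9:-→d10:-→d11:-→d12:-→d13:-→d14:-→d15:-→d16:-→d17:-→d18:-→d19:-→d20:-→d21:-→d22:-→d23:-→d24:H6→d25:-→d26:-→d27:-  best=H6

== LOOKUPS ==
["H4","H4","H4","H3","H5","H4","H5","H1","H4","H6"]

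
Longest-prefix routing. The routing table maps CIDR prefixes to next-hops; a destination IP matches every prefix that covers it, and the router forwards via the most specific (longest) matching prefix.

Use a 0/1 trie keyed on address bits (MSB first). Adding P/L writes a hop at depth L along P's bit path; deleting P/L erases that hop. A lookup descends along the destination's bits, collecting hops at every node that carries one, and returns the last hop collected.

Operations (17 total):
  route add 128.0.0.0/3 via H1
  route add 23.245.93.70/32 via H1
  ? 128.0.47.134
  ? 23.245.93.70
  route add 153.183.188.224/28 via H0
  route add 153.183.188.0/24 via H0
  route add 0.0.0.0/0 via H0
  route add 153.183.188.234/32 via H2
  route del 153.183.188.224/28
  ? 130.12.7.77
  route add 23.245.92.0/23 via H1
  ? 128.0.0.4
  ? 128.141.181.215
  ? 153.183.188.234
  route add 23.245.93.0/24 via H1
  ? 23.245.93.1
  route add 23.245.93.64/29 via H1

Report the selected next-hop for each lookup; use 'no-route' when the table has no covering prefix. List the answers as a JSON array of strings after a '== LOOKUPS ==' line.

Apply in order:
  + 128.0.0.0/3 (H1) depth=3
  + 23.245.93.70/32 (H1) depth=32
  Q 128.0.47.134: descend 100 ; hops seen [H1] ; pick H1
  Q 23.245.93.70: descend 00010111111101010101110101000110 ; hops seen [H1] ; pick H1
  + 153.183.188.224/28 (H0) depth=28
  + 153.183.188.0/24 (H0) depth=24
  + 0.0.0.0/0 (H0) depth=0
  + 153.183.188.234/32 (H2) depth=32
  - 153.183.188.224/28 clear@28
  Q 130.12.7.77: descend 100 ; hops seen [H0,H1] ; pick H1
  + 23.245.92.0/23 (H1) depth=23
  Q 128.0.0.4: descend 100 ; hops seen [H0,H1] ; pick H1
  Q 128.141.181.215: descend 100 ; hops seen [H0,H1] ; pick H1
  Q 153.183.188.234: descend 10011001101101111011110011101010 ; hops seen [H0,H1,H0,H2] ; pick H2
  + 23.245.93.0/24 (H1) depth=24
  Q 23.245.93.1: descend 0001011111110101010111010 ; hops seen [H0,H1,H1] ; pick H1
  + 23.245.93.64/29 (H1) depth=29

== LOOKUPS ==
["H1","H1","H1","H1","H1","H2","H1"]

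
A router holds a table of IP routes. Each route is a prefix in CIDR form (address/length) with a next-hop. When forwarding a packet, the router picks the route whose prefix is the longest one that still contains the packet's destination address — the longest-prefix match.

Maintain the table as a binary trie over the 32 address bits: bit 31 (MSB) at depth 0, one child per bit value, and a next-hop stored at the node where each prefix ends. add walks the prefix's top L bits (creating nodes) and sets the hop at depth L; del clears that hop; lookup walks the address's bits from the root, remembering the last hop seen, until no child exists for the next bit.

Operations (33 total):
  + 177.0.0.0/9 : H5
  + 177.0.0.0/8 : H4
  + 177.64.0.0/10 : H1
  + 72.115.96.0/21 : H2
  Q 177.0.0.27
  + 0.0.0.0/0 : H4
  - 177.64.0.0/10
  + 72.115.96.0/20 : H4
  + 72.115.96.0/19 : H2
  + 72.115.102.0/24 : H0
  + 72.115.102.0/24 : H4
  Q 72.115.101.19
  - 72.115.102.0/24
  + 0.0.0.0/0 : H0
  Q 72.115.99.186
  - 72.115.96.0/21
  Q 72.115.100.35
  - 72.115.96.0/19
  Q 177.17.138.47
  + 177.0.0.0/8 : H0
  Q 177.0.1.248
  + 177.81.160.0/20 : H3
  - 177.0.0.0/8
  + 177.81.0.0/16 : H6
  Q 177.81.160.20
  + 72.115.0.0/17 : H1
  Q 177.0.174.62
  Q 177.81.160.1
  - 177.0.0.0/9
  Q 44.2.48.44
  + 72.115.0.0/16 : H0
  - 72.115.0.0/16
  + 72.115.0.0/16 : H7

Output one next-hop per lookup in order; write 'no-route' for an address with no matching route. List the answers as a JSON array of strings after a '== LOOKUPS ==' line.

Apply in order:
  add 177.0.0.0/9 -> H5 at depth 9
  add 177.0.0.0/8 -> H4 at depth 8
  add 177.64.0.0/10 -> H1 at depth 10
  add 72.115.96.0/21 -> H2 at depth 21
  lookup 177.0.0.27: bits 101100010 walk d0:-→d1:-→d2:-→d3:-→d4:-→d5:-→d6:-→d7:-→d8:H4→d9:H5 -> H5
  add 0.0.0.0/0 -> H4 at depth 0
  del 177.64.0.0/10 (clear depth 10)
  add 72.115.96.0/20 -> H4 at depth 20
  add 72.115.96.0/19 -> H2 at depth 19
  add 72.115.102.0/24 -> H0 at depth 24
  add 72.115.102.0/24 -> H4 at depth 24
  lookup 72.115.101.19: bits 0100100001110011011001 walk d0:H4→d1:-→d2:-→d3:-→d4:-→d5:-→d6:-→d7:-→d8:-→d9:-→d10:-→d11:-→d12:-→d13:-→d14:-→d15:-→d16:-→d17:-→d18:-→d19:H2→d20:H4→d21:H2→d22:- -> H2
  del 72.115.102.0/24 (clear depth 24)
  add 0.0.0.0/0 -> H0 at depth 0
  lookup 72.115.99.186: bits 010010000111001101100 walk d0:H0→d1:-→d2:-→d3:-→d4:-→d5:-→d6:-→d7:-→d8:-→d9:-→d10:-→d11:-→d12:-→d13:-→d14:-→d15:-→d16:-→d17:-→d18:-→d19:H2→d20:H4→d21:H2 -> H2
  del 72.115.96.0/21 (clear depth 21)
  lookup 72.115.100.35: bits 0100100001110011011001 walk d0:H0→d1:-→d2:-→d3:-→d4:-→d5:-→d6:-→d7:-→d8:-→d9:-→d10:-→d11:-→d12:-→d13:-→d14:-→d15:-→d16:-→d17:-→d18:-→d19:H2→d20:H4→d21:-→d22:- -> H4
  del 72.115.96.0/19 (clear depth 19)
  lookup 177.17.138.47: bits 101100010 walk d0:H0→d1:-→d2:-→d3:-→d4:-→d5:-→d6:-→d7:-→d8:H4→d9:H5 -> H5
  add 177.0.0.0/8 -> H0 at depth 8
  lookup 177.0.1.248: bits 101100010 walk d0:H0→d1:-→d2:-→d3:-→d4:-→d5:-→d6:-→d7:-→d8:H0→d9:H5 -> H5
  add 177.81.160.0/20 -> H3 at depth 20
  del 177.0.0.0/8 (clear depth 8)
  add 177.81.0.0/16 -> H6 at depth 16
  lookup 177.81.160.20: bits 10110001010100011010 walk d0:H0→d1:-→d2:-→d3:-→d4:-→d5:-→d6:-→d7:-→d8:-→d9:H5→d10:-→d11:-→d12:-→d13:-→d14:-→d15:-→d16:H6→d17:-→d18:-→d19:-→d20:H3 -> H3
  add 72.115.0.0/17 -> H1 at depth 17
  lookup 177.0.174.62: bits 101100010 walk d0:H0→d1:-→d2:-→d3:-→d4:-→d5:-→d6:-→d7:-→d8:-→d9:H5 -> H5
  lookup 177.81.160.1: bits 10110001010100011010 walk d0:H0→d1:-→d2:-→d3:-→d4:-→d5:-→d6:-→d7:-→d8:-→d9:H5→d10:-→d11:-→d12:-→d13:-→d14:-→d15:-→d16:H6→d17:-→d18:-→d19:-→d20:H3 -> H3
  del 177.0.0.0/9 (clear depth 9)
  lookup 44.2.48.44: bits 0 walk d0:H0→d1:- -> H0
  add 72.115.0.0/16 -> H0 at depth 16
  del 72.115.0.0/16 (clear depth 16)
  add 72.115.0.0/16 -> H7 at depth 16

== LOOKUPS ==
["H5","H2","H2","H4","H5","H5","H3","H5","H3","H0"]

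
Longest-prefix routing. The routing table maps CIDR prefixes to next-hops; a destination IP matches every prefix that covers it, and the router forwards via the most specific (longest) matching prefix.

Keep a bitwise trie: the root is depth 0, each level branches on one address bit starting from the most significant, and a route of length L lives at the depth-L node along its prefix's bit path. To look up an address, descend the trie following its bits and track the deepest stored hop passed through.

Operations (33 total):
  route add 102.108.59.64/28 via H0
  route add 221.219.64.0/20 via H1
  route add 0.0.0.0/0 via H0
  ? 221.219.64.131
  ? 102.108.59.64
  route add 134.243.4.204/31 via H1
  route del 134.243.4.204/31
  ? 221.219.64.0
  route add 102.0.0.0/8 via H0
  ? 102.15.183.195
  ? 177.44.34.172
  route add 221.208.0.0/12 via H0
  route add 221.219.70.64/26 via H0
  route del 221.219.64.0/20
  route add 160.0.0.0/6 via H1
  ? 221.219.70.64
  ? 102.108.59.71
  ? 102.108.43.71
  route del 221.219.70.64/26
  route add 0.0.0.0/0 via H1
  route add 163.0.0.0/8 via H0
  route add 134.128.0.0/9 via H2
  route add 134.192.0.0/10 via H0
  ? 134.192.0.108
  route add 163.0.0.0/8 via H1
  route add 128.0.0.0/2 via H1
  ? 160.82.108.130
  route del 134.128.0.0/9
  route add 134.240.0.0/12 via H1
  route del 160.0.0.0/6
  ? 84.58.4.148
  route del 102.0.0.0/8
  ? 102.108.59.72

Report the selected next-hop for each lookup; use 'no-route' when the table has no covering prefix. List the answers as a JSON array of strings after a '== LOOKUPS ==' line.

Process each operation:
  add 102.108.59.64/28 -> H0 at depth 28
  add 221.219.64.0/20 -> H1 at depth 20
  add 0.0.0.0/0 -> H0 at depth 0
  lookup 221.219.64.131: bits 11011101110110110100 walk d0:H0→d1:-→d2:-→d3:-→d4:-→d5:-→d6:-→d7:-→d8:-→d9:-→d10:-→d11:-→d12:-→d13:-→d14:-→d15:-→d16:-→d17:-→d18:-→d19:-→d20:H1 -> H1
  lookup 102.108.59.64: bits 0110011001101100001110110100 walk d0:H0→d1:-→d2:-→d3:-→d4:-→d5:-→d6:-→d7:-→d8:-→d9:-→d10:-→d11:-→d12:-→d13:-→d14:-→d15:-→d16:-→d17:-→d18:-→d19:-→d20:-→d21:-→d22:-→d23:-→d24:-→d25:-→d26:-→d27:-→d28:H0 -> H0
  add 134.243.4.204/31 -> H1 at depth 31
  - 134.243.4.204/31 clear@31
  lookup 221.219.64.0: bits 11011101110110110100 walk d0:H0→d1:-→d2:-→d3:-→d4:-→d5:-→d6:-→d7:-→d8:-→d9:-→d10:-→d11:-→d12:-→d13:-→d14:-→d15:-→d16:-→d17:-→d18:-→d19:-→d20:H1 -> H1
  add 102.0.0.0/8 -> H0 at depth 8
  lookup 102.15.183.195: bits 011001100 walk d0:H0→d1:-→d2:-→d3:-→d4:-→d5:-→d6:-→d7:-→d8:H0→d9:- -> H0
  lookup 177.44.34.172: bits 10 walk d0:H0→d1:-→d2:- -> H0
  add 221.208.0.0/12 -> H0 at depth 12
  add 221.219.70.64/26 -> H0 at depth 26
  - 221.219.64.0/20 clear@20
  add 160.0.0.0/6 -> H1 at depth 6
  lookup 221.219.70.64: bits 11011101110110110100011001 walk d0:H0→d1:-→d2:-→d3:-→d4:-→d5:-→d6:-→d7:-→d8:-→d9:-→d10:-→d11:-→d12:H0→d13:-→d14:-→d15:-→d16:-→d17:-→d18:-→d19:-→d20:-→d21:-→d22:-→d23:-→d24:-→d25:-→d26:H0 -> H0
  lookup 102.108.59.71: bits 0110011001101100001110110100 walk d0:H0→d1:-→d2:-→d3:-→d4:-→d5:-→d6:-→d7:-→d8:H0→d9:-→d10:-→d11:-→d12:-→d13:-→d14:-→d15:-→d16:-→d17:-→d18:-→d19:-→d20:-→d21:-→d22:-→d23:-→d24:-→d25:-→d26:-→d27:-→d28:H0 -> H0
  lookup 102.108.43.71: bits 0110011001101100001 walk d0:H0→d1:-→d2:-→d3:-→d4:-→d5:-→d6:-→d7:-→d8:H0→d9:-→d10:-→d11:-→d12:-→d13:-→d14:-→d15:-→d16:-→d17:-→d18:-→d19:- -> H0
  - 221.219.70.64/26 clear@26
  add 0.0.0.0/0 -> H1 at depth 0
  add 163.0.0.0/8 -> H0 at depth 8
  add 134.128.0.0/9 -> H2 at depth 9
  add 134.192.0.0/10 -> H0 at depth 10
  lookup 134.192.0.108: bits 1000011011 walk d0:H1→d1:-→d2:-→d3:-→d4:-→d5:-→d6:-→d7:-→d8:-→d9:H2→d10:H0 -> H0
  add 163.0.0.0/8 -> H1 at depth 8
  add 128.0.0.0/2 -> H1 at depth 2
  lookup 160.82.108.130: bits 101000 walk d0:H1→d1:-→d2:H1→d3:-→d4:-→d5:-→d6:H1 -> H1
  - 134.128.0.0/9 clear@9
  add 134.240.0.0/12 -> H1 at depth 12
  - 160.0.0.0/6 clear@6
  lookup 84.58.4.148: bits 01 walk d0:H1→d1:-→d2:- -> H1
  - 102.0.0.0/8 clear@8
  lookup 102.108.59.72: bits 0110011001101100001110110100 walk d0:H1→d1:-→d2:-→d3:-→d4:-→d5:-→d6:-→d7:-→d8:-→d9:-→d10:-→d11:-→d12:-→d13:-→d14:-→d15:-→d16:-→d17:-→d18:-→d19:-→d20:-→d21:-→d22:-→d23:-→d24:-→d25:-→d26:-→d27:-→d28:H0 -> H0

== LOOKUPS ==
["H1","H0","H1","H0","H0","H0","H0","H0","H0","H1","H1","H0"]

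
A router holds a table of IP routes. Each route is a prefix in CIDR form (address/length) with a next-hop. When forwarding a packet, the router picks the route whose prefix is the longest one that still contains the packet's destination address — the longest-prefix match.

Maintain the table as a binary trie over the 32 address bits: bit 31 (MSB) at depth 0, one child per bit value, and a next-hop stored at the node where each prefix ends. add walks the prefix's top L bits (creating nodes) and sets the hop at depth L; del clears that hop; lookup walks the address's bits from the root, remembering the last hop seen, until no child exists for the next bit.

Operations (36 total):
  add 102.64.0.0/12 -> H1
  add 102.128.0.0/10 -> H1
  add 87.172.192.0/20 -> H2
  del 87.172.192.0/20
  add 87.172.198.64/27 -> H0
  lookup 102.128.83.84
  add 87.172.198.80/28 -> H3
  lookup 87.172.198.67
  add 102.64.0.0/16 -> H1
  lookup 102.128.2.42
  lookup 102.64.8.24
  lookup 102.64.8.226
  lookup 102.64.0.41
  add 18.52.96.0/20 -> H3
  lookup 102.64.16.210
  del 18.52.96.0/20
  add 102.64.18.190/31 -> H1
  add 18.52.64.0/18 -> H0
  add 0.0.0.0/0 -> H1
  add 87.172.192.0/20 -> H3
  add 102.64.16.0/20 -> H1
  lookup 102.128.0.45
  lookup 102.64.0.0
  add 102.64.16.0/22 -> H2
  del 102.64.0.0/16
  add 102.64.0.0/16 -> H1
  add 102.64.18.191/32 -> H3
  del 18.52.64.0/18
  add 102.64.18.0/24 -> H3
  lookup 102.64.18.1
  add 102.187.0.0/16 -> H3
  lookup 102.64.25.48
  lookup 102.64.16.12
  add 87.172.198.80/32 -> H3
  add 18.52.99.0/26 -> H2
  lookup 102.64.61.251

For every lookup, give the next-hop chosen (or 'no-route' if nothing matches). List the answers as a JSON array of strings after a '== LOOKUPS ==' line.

Apply in order:
  + 102.64.0.0/12 (H1) depth=12
  + 102.128.0.0/10 (H1) depth=10
  + 87.172.192.0/20 (H2) depth=20
  - 87.172.192.0/20 clear@20
  + 87.172.198.64/27 (H0) depth=27
  ? 102.128.83.84  path d0:-→d1:-→d2:-→d3:-→d4:-→d5:-→d6:-→d7:-→d8:-→d9:-→d10:H1  best=H1
  + 87.172.198.80/28 (H3) depth=28
  ? 87.172.198.67  path d0:-→d1:-→d2:-→d3:-→d4:-→d5:-→d6:-→d7:-→d8:-→d9:-→d10:-→d11:-→d12:-→d13:-→d14:-→d15:-→d16:-→d17:-→d18:-→d19:-→d20:-→d21:-→d22:-→d23:-→d24:-→d25:-→d26:-→d27:H0  best=H0
  + 102.64.0.0/16 (H1) depth=16
  ? 102.128.2.42  path d0:-→d1:-→d2:-→d3:-→d4:-→d5:-→d6:-→d7:-→d8:-→d9:-→d10:H1  best=H1
  ? 102.64.8.24  path d0:-→d1:-→d2:-→d3:-→d4:-→d5:-→d6:-→d7:-→d8:-→d9:-→d10:-→d11:-→d12:H1→d13:-→d14:-→d15:-→d16:H1  best=H1
  ? 102.64.8.226  path d0:-→d1:-→d2:-→d3:-→d4:-→d5:-→d6:-→d7:-→d8:-→d9:-→d10:-→d11:-→d12:H1→d13:-→d14:-→d15:-→d16:H1  best=H1
  ? 102.64.0.41  path d0:-→d1:-→d2:-→d3:-→d4:-→d5:-→d6:-→d7:-→d8:-→d9:-→d10:-→d11:-→d12:H1→d13:-→d14:-→d15:-→d16:H1  best=H1
  + 18.52.96.0/20 (H3) depth=20
  ? 102.64.16.210  path d0:-→d1:-→d2:-→d3:-→d4:-→d5:-→d6:-→d7:-→d8:-→d9:-→d10:-→d11:-→d12:H1→d13:-→d14:-→d15:-→d16:H1  best=H1
  - 18.52.96.0/20 clear@20
  + 102.64.18.190/31 (H1) depth=31
  + 18.52.64.0/18 (H0) depth=18
  + 0.0.0.0/0 (H1) depth=0
  + 87.172.192.0/20 (H3) depth=20
  + 102.64.16.0/20 (H1) depth=20
  ? 102.128.0.45  path d0:H1→d1:-→d2:-→d3:-→d4:-→d5:-→d6:-→d7:-→d8:-→d9:-→d10:H1  best=H1
  ? 102.64.0.0  path d0:H1→d1:-→d2:-→d3:-→d4:-→d5:-→d6:-→d7:-→d8:-→d9:-→d10:-→d11:-→d12:H1→d13:-→d14:-→d15:-→d16:H1→d17:-→d18:-→d19:-  best=H1
  + 102.64.16.0/22 (H2) depth=22
  - 102.64.0.0/16 clear@16
  + 102.64.0.0/16 (H1) depth=16
  + 102.64.18.191/32 (H3) depth=32
  - 18.52.64.0/18 clear@18
  + 102.64.18.0/24 (H3) depth=24
  ? 102.64.18.1  path d0:H1→d1:-→d2:-→d3:-→d4:-→d5:-→d6:-→d7:-→d8:-→d9:-→d10:-→d11:-→d12:H1→d13:-→d14:-→d15:-→d16:H1→d17:-→d18:-→d19:-→d20:H1→d21:-→d22:H2→d23:-→d24:H3  best=H3
  + 102.187.0.0/16 (H3) depth=16
  ? 102.64.25.48  path d0:H1→d1:-→d2:-→d3:-→d4:-→d5:-→d6:-→d7:-→d8:-→d9:-→d10:-→d11:-→d12:H1→d13:-→d14:-→d15:-→d16:H1→d17:-→d18:-→d19:-→d20:H1  best=H1
  ? 102.64.16.12  path d0:H1→d1:-→d2:-→d3:-→d4:-→d5:-→d6:-→d7:-→d8:-→d9:-→d10:-→d11:-→d12:H1→d13:-→d14:-→d15:-→d16:H1→d17:-→d18:-→d19:-→d20:H1→d21:-→d22:H2  best=H2
  + 87.172.198.80/32 (H3) depth=32
  + 18.52.99.0/26 (H2) depth=26
  ? 102.64.61.251  path d0:H1→d1:-→d2:-→d3:-→d4:-→d5:-→d6:-→d7:-→d8:-→d9:-→d10:-→d11:-→d12:H1→d13:-→d14:-→d15:-→d16:H1→d17:-→d18:-  best=H1

== LOOKUPS ==
["H1","H0","H1","H1","H1","H1","H1","H1","H1","H3","H1","H2","H1"]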